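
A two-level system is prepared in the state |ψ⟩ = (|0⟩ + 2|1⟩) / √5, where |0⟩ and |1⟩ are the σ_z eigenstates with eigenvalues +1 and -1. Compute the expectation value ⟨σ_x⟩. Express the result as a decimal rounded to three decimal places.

⟨σ_x⟩ = 2 Re(a* b)/(|a|²+|b|²) with a = 1, b = 2.
a* b = 2, so ⟨σ_x⟩ = 4/5.

0.800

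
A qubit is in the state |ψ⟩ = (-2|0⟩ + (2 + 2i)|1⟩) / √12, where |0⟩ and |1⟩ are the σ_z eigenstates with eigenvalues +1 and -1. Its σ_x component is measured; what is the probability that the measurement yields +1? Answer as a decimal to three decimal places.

0.167

|+x⟩ = (|0⟩ + |1⟩)/√2, so ⟨+x|ψ⟩ = (2i) / (√2·√12).
P = |2i|² / 24 = 4/24.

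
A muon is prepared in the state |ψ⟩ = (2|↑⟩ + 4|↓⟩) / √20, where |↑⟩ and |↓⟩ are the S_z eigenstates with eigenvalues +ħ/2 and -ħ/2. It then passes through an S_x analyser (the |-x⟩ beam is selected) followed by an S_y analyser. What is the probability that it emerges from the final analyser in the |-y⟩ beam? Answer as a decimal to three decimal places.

First analyser (S_x): P(|-x⟩) = |⟨-x|ψ⟩|² = 4/40.
After stage 1 the state is |-x⟩; P(|-y⟩) = |⟨-y|-x⟩|² = 1/2.
Joint probability = 4/40 × 1/2 = 0.050.

0.050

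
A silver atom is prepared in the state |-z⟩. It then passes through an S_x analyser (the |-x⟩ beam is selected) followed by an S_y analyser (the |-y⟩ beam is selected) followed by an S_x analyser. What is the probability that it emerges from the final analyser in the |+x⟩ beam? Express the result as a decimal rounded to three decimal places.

0.125

First analyser (S_x): from |-z⟩, P(|-x⟩) = 1/2.
After stage 1 the state is |-x⟩; P(|-y⟩) = |⟨-y|-x⟩|² = 1/2.
After stage 2 the state is |-y⟩; P(|+x⟩) = |⟨+x|-y⟩|² = 1/2.
Joint probability = 1/2 × 1/2 × 1/2 = 0.125.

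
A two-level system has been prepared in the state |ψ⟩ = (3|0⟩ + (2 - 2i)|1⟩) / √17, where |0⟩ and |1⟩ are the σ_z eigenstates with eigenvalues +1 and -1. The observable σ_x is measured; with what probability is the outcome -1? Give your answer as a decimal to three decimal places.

0.147

|-x⟩ = (|0⟩ - |1⟩)/√2, so ⟨-x|ψ⟩ = (1 + 2i) / (√2·√17).
P = |1 + 2i|² / 34 = 5/34.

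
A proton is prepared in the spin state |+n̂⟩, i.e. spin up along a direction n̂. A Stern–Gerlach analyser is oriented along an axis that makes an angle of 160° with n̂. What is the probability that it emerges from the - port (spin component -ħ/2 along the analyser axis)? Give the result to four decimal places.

For spin-½, the probability of finding spin-up along an axis at angle θ to the initial spin direction is cos²(θ/2); spin-down is sin²(θ/2).
θ = 160°, so P = sin²(80°) ≈ 0.9698.

0.9698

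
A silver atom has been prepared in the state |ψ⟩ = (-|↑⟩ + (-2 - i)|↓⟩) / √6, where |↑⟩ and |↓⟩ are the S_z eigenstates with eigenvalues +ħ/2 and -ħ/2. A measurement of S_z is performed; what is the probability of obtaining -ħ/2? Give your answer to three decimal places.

0.833

The -ħ/2 outcome corresponds to |↓⟩. Its amplitude in |ψ⟩ is (-2 - i)/√6.
P = |-2 - i|² / 6 = 5/6.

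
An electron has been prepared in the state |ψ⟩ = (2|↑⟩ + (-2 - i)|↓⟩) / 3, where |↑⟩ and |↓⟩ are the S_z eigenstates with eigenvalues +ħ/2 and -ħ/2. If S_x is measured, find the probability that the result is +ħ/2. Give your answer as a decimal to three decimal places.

|+x⟩ = (|↑⟩ + |↓⟩)/√2, so ⟨+x|ψ⟩ = (-i) / (√2·3).
P = |-i|² / 18 = 1/18.

0.056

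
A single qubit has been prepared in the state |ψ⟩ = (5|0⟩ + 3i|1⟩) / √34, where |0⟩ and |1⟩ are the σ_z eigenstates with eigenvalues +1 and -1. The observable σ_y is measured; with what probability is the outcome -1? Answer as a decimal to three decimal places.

|-y⟩ = (|0⟩ - i|1⟩)/√2, so ⟨-y|ψ⟩ = (2) / (√2·√34).
P = |2|² / 68 = 4/68.

0.059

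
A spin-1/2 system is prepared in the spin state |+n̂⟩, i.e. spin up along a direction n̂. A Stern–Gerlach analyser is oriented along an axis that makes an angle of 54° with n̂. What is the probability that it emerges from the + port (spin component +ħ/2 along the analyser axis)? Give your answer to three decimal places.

For spin-½, the probability of finding spin-up along an axis at angle θ to the initial spin direction is cos²(θ/2); spin-down is sin²(θ/2).
θ = 54°, so P = cos²(27°) ≈ 0.794.

0.794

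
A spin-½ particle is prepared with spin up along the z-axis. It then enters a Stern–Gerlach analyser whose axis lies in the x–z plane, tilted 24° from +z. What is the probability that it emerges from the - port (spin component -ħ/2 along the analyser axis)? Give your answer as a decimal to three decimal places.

For spin-½, the probability of finding spin-up along an axis at angle θ to the initial spin direction is cos²(θ/2); spin-down is sin²(θ/2).
θ = 24°, so P = sin²(12°) ≈ 0.043.

0.043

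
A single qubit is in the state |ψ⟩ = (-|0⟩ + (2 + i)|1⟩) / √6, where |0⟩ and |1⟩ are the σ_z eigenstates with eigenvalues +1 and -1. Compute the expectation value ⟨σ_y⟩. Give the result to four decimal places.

⟨σ_y⟩ = 2 Im(a* b)/(|a|²+|b|²) with a = -1, b = (2 + i).
a* b = (-2 - i), so ⟨σ_y⟩ = -2/6.

-0.3333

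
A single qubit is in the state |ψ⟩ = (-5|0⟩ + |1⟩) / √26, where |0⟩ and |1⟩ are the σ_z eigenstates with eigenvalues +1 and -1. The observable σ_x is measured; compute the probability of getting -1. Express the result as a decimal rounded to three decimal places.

|-x⟩ = (|0⟩ - |1⟩)/√2, so ⟨-x|ψ⟩ = (-6) / (√2·√26).
P = |-6|² / 52 = 36/52.

0.692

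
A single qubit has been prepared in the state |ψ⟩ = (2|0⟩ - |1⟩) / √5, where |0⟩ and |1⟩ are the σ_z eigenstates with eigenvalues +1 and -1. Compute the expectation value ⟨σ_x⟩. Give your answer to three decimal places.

⟨σ_x⟩ = 2 Re(a* b)/(|a|²+|b|²) with a = 2, b = -1.
a* b = -2, so ⟨σ_x⟩ = -4/5.

-0.800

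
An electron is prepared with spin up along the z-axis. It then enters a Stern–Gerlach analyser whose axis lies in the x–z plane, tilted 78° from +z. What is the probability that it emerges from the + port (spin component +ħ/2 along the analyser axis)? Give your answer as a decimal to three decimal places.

For spin-½, the probability of finding spin-up along an axis at angle θ to the initial spin direction is cos²(θ/2); spin-down is sin²(θ/2).
θ = 78°, so P = cos²(39°) ≈ 0.604.

0.604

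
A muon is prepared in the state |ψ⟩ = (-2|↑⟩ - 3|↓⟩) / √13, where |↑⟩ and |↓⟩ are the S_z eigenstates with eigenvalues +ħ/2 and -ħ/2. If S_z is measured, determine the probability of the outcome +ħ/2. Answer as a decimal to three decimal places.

The +ħ/2 outcome corresponds to |↑⟩. Its amplitude in |ψ⟩ is -2/√13.
P = |-2|² / 13 = 4/13.

0.308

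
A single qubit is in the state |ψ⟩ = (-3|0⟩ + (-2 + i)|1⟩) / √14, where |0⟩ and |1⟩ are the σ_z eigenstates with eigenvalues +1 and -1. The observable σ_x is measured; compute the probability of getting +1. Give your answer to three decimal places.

0.929

|+x⟩ = (|0⟩ + |1⟩)/√2, so ⟨+x|ψ⟩ = (-5 + i) / (√2·√14).
P = |-5 + i|² / 28 = 26/28.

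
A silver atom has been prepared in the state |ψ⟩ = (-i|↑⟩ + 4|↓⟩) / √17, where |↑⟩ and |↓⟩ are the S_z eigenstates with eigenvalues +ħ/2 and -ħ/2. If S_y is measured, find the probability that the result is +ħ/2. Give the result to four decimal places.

0.7353

|+y⟩ = (|↑⟩ + i|↓⟩)/√2, so ⟨+y|ψ⟩ = (-5i) / (√2·√17).
P = |-5i|² / 34 = 25/34.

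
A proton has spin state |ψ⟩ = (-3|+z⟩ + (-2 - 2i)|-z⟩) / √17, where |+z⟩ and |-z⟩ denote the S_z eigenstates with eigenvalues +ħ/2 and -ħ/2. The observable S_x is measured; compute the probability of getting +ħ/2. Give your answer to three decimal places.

|+x⟩ = (|+z⟩ + |-z⟩)/√2, so ⟨+x|ψ⟩ = (-5 - 2i) / (√2·√17).
P = |-5 - 2i|² / 34 = 29/34.

0.853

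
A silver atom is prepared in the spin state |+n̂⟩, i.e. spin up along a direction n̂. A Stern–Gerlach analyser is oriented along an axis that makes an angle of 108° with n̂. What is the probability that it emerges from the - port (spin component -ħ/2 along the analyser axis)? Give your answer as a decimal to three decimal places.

0.655

For spin-½, the probability of finding spin-up along an axis at angle θ to the initial spin direction is cos²(θ/2); spin-down is sin²(θ/2).
θ = 108°, so P = sin²(54°) ≈ 0.655.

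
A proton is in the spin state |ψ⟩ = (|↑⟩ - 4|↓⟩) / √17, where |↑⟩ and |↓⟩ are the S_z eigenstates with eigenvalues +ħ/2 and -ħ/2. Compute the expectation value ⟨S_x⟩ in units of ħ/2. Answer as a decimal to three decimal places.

⟨σ_x⟩ = 2 Re(a* b)/(|a|²+|b|²) with a = 1, b = -4.
a* b = -4, so ⟨σ_x⟩ = -8/17.
⟨S_x⟩ = (ħ/2)·⟨σ_x⟩.

-0.471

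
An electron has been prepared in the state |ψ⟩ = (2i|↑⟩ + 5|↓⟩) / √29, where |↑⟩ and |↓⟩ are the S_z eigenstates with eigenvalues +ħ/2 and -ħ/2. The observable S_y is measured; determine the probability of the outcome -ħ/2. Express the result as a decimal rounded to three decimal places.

0.845

|-y⟩ = (|↑⟩ - i|↓⟩)/√2, so ⟨-y|ψ⟩ = (7i) / (√2·√29).
P = |7i|² / 58 = 49/58.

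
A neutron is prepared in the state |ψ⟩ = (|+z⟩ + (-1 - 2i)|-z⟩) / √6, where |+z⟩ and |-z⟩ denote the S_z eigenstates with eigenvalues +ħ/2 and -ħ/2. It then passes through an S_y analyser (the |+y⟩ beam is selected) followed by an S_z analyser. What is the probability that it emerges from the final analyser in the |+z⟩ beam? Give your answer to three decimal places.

0.083

First analyser (S_y): P(|+y⟩) = |⟨+y|ψ⟩|² = 2/12.
After stage 1 the state is |+y⟩; P(|+z⟩) = |⟨+z|+y⟩|² = 1/2.
Joint probability = 2/12 × 1/2 = 0.083.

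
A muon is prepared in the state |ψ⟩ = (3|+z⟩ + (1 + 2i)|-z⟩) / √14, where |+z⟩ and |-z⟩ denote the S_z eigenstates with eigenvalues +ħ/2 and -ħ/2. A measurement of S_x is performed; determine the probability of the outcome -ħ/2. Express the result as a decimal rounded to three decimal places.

|-x⟩ = (|+z⟩ - |-z⟩)/√2, so ⟨-x|ψ⟩ = (2 - 2i) / (√2·√14).
P = |2 - 2i|² / 28 = 8/28.

0.286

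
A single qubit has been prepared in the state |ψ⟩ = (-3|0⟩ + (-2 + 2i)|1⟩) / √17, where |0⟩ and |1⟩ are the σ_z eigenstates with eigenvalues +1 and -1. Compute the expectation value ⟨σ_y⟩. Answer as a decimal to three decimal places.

-0.706

⟨σ_y⟩ = 2 Im(a* b)/(|a|²+|b|²) with a = -3, b = (-2 + 2i).
a* b = (6 - 6i), so ⟨σ_y⟩ = -12/17.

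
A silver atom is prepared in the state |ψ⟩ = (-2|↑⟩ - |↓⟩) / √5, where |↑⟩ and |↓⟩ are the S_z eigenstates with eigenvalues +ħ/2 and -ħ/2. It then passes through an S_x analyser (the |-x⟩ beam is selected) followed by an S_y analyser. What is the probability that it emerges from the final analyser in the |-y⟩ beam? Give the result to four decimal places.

First analyser (S_x): P(|-x⟩) = |⟨-x|ψ⟩|² = 1/10.
After stage 1 the state is |-x⟩; P(|-y⟩) = |⟨-y|-x⟩|² = 1/2.
Joint probability = 1/10 × 1/2 = 0.0500.

0.0500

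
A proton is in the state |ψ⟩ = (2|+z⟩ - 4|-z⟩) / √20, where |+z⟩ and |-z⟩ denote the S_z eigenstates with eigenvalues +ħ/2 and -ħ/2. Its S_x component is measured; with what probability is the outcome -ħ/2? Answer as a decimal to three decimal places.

|-x⟩ = (|+z⟩ - |-z⟩)/√2, so ⟨-x|ψ⟩ = (6) / (√2·√20).
P = |6|² / 40 = 36/40.

0.900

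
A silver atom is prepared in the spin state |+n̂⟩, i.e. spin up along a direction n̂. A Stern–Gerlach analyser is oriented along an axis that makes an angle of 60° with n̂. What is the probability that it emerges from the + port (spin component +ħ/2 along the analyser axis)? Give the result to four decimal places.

0.7500

For spin-½, the probability of finding spin-up along an axis at angle θ to the initial spin direction is cos²(θ/2); spin-down is sin²(θ/2).
θ = 60°, so P = cos²(30°) ≈ 0.7500.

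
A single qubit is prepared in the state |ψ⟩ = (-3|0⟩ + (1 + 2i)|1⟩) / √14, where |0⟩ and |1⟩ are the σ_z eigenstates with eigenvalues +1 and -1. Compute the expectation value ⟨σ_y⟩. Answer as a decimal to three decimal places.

-0.857

⟨σ_y⟩ = 2 Im(a* b)/(|a|²+|b|²) with a = -3, b = (1 + 2i).
a* b = (-3 - 6i), so ⟨σ_y⟩ = -12/14.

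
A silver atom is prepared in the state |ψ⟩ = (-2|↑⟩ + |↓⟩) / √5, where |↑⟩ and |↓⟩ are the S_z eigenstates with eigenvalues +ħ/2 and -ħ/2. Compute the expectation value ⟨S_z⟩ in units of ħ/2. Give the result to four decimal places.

⟨σ_z⟩ = |a|² - |b|² divided by |a|²+|b|², with a, b the |↑⟩, |↓⟩ amplitudes.
= (4 - 1)/5 = 3/5.
⟨S_z⟩ = (ħ/2)·⟨σ_z⟩.

0.6000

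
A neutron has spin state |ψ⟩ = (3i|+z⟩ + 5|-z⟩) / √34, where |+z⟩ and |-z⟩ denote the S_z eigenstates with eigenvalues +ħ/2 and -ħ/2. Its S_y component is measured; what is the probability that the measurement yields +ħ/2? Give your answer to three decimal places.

|+y⟩ = (|+z⟩ + i|-z⟩)/√2, so ⟨+y|ψ⟩ = (-2i) / (√2·√34).
P = |-2i|² / 68 = 4/68.

0.059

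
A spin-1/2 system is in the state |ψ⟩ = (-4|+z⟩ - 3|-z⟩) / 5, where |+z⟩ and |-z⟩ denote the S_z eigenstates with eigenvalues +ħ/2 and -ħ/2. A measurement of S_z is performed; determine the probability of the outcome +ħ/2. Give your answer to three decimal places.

The +ħ/2 outcome corresponds to |+z⟩. Its amplitude in |ψ⟩ is -4/5.
P = |-4|² / 25 = 16/25.

0.640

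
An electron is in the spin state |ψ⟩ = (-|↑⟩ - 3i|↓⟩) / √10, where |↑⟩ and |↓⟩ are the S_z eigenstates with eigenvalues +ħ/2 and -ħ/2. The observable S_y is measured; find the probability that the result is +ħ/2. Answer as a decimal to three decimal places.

|+y⟩ = (|↑⟩ + i|↓⟩)/√2, so ⟨+y|ψ⟩ = (-4) / (√2·√10).
P = |-4|² / 20 = 16/20.

0.800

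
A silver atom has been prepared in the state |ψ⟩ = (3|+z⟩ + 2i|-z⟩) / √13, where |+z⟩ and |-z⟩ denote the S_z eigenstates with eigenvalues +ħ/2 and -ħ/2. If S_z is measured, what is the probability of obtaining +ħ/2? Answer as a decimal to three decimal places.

The +ħ/2 outcome corresponds to |+z⟩. Its amplitude in |ψ⟩ is 3/√13.
P = |3|² / 13 = 9/13.

0.692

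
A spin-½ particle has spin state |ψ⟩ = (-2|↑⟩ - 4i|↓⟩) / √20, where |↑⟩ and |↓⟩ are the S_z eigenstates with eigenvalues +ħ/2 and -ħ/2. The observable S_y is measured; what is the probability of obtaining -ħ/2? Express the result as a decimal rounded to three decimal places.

|-y⟩ = (|↑⟩ - i|↓⟩)/√2, so ⟨-y|ψ⟩ = (2) / (√2·√20).
P = |2|² / 40 = 4/40.

0.100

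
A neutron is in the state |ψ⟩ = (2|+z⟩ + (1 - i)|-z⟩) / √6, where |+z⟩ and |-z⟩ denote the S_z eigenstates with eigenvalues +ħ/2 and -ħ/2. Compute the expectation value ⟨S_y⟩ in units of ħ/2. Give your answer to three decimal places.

⟨σ_y⟩ = 2 Im(a* b)/(|a|²+|b|²) with a = 2, b = (1 - i).
a* b = (2 - 2i), so ⟨σ_y⟩ = -4/6.
⟨S_y⟩ = (ħ/2)·⟨σ_y⟩.

-0.667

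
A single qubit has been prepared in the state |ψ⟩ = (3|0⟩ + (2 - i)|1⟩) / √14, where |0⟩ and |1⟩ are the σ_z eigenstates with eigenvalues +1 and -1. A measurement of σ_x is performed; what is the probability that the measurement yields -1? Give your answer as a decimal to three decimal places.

0.071

|-x⟩ = (|0⟩ - |1⟩)/√2, so ⟨-x|ψ⟩ = (1 + i) / (√2·√14).
P = |1 + i|² / 28 = 2/28.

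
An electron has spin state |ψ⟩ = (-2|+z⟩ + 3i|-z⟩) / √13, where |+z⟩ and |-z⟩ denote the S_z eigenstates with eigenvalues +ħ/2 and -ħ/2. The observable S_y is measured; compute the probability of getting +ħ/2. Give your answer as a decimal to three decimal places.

|+y⟩ = (|+z⟩ + i|-z⟩)/√2, so ⟨+y|ψ⟩ = (1) / (√2·√13).
P = |1|² / 26 = 1/26.

0.038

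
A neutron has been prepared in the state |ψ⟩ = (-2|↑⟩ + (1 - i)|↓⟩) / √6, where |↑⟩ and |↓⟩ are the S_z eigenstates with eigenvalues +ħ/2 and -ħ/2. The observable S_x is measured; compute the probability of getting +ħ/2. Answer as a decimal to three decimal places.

0.167

|+x⟩ = (|↑⟩ + |↓⟩)/√2, so ⟨+x|ψ⟩ = (-1 - i) / (√2·√6).
P = |-1 - i|² / 12 = 2/12.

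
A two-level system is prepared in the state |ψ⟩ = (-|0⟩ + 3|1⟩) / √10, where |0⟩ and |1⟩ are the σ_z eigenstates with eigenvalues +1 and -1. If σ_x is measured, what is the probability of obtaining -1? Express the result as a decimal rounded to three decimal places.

|-x⟩ = (|0⟩ - |1⟩)/√2, so ⟨-x|ψ⟩ = (-4) / (√2·√10).
P = |-4|² / 20 = 16/20.

0.800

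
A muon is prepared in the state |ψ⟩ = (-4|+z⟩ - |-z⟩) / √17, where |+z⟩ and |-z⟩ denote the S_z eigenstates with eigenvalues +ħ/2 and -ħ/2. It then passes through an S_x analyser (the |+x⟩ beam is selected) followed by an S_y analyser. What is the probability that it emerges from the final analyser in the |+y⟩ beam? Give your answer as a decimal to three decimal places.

First analyser (S_x): P(|+x⟩) = |⟨+x|ψ⟩|² = 25/34.
After stage 1 the state is |+x⟩; P(|+y⟩) = |⟨+y|+x⟩|² = 1/2.
Joint probability = 25/34 × 1/2 = 0.368.

0.368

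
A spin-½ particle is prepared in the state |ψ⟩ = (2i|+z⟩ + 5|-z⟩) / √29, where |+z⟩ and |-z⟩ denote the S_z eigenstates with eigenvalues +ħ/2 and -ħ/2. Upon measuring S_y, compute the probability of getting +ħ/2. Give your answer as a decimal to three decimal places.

|+y⟩ = (|+z⟩ + i|-z⟩)/√2, so ⟨+y|ψ⟩ = (-3i) / (√2·√29).
P = |-3i|² / 58 = 9/58.

0.155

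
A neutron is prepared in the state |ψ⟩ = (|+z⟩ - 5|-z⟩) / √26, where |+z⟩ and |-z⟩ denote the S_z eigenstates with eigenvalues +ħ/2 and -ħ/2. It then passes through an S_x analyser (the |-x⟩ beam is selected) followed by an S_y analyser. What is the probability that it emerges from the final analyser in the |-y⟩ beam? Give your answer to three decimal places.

First analyser (S_x): P(|-x⟩) = |⟨-x|ψ⟩|² = 36/52.
After stage 1 the state is |-x⟩; P(|-y⟩) = |⟨-y|-x⟩|² = 1/2.
Joint probability = 36/52 × 1/2 = 0.346.

0.346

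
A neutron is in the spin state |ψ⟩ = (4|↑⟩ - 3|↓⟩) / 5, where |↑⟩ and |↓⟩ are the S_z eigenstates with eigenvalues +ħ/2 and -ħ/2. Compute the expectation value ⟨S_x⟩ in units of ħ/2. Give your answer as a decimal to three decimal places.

⟨σ_x⟩ = 2 Re(a* b)/(|a|²+|b|²) with a = 4, b = -3.
a* b = -12, so ⟨σ_x⟩ = -24/25.
⟨S_x⟩ = (ħ/2)·⟨σ_x⟩.

-0.960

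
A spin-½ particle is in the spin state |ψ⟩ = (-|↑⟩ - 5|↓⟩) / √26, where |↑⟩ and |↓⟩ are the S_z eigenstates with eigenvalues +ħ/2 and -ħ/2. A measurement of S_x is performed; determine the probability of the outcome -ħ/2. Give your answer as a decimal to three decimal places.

0.308

|-x⟩ = (|↑⟩ - |↓⟩)/√2, so ⟨-x|ψ⟩ = (4) / (√2·√26).
P = |4|² / 52 = 16/52.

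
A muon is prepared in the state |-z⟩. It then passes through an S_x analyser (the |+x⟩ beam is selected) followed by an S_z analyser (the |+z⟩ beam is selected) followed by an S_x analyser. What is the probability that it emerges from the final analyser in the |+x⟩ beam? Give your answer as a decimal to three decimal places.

0.125

First analyser (S_x): from |-z⟩, P(|+x⟩) = 1/2.
After stage 1 the state is |+x⟩; P(|+z⟩) = |⟨+z|+x⟩|² = 1/2.
After stage 2 the state is |+z⟩; P(|+x⟩) = |⟨+x|+z⟩|² = 1/2.
Joint probability = 1/2 × 1/2 × 1/2 = 0.125.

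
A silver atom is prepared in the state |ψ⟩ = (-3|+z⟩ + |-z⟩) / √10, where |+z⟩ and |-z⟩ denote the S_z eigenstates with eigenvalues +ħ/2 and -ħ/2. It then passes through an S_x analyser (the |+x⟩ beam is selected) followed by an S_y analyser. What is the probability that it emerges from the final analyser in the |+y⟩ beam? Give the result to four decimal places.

0.1000

First analyser (S_x): P(|+x⟩) = |⟨+x|ψ⟩|² = 4/20.
After stage 1 the state is |+x⟩; P(|+y⟩) = |⟨+y|+x⟩|² = 1/2.
Joint probability = 4/20 × 1/2 = 0.1000.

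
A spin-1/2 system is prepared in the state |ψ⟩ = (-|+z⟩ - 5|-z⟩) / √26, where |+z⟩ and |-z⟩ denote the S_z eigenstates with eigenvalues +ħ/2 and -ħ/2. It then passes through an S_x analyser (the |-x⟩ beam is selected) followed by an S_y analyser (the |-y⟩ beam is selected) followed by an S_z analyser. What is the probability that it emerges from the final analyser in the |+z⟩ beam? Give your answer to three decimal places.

0.077

First analyser (S_x): P(|-x⟩) = |⟨-x|ψ⟩|² = 16/52.
After stage 1 the state is |-x⟩; P(|-y⟩) = |⟨-y|-x⟩|² = 1/2.
After stage 2 the state is |-y⟩; P(|+z⟩) = |⟨+z|-y⟩|² = 1/2.
Joint probability = 16/52 × 1/2 × 1/2 = 0.077.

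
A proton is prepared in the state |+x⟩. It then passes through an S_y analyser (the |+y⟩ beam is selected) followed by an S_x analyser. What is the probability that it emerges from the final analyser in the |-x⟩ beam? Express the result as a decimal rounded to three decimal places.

0.250

First analyser (S_y): from |+x⟩, P(|+y⟩) = 1/2.
After stage 1 the state is |+y⟩; P(|-x⟩) = |⟨-x|+y⟩|² = 1/2.
Joint probability = 1/2 × 1/2 = 0.250.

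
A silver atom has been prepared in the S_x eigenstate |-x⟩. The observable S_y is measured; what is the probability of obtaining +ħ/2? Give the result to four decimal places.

0.5000

In the S_z basis, |-x⟩ = (|↑⟩ - |↓⟩)/√2 and |+y⟩ = (|↑⟩ + i|↓⟩)/√2.
|⟨+y|-x⟩|² = 1/2.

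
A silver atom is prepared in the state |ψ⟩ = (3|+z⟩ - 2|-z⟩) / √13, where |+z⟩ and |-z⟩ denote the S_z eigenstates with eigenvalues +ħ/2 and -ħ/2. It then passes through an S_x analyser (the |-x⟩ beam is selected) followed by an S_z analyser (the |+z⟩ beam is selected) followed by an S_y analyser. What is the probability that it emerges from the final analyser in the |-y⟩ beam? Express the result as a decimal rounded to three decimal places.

0.240

First analyser (S_x): P(|-x⟩) = |⟨-x|ψ⟩|² = 25/26.
After stage 1 the state is |-x⟩; P(|+z⟩) = |⟨+z|-x⟩|² = 1/2.
After stage 2 the state is |+z⟩; P(|-y⟩) = |⟨-y|+z⟩|² = 1/2.
Joint probability = 25/26 × 1/2 × 1/2 = 0.240.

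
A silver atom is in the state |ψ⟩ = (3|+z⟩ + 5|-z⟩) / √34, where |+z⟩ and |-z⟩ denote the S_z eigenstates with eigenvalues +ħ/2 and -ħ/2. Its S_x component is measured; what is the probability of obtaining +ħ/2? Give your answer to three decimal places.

0.941

|+x⟩ = (|+z⟩ + |-z⟩)/√2, so ⟨+x|ψ⟩ = (8) / (√2·√34).
P = |8|² / 68 = 64/68.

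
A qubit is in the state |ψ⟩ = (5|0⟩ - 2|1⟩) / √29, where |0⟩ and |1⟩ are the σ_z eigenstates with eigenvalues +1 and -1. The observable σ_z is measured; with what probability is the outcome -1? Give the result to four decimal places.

0.1379

The -1 outcome corresponds to |1⟩. Its amplitude in |ψ⟩ is -2/√29.
P = |-2|² / 29 = 4/29.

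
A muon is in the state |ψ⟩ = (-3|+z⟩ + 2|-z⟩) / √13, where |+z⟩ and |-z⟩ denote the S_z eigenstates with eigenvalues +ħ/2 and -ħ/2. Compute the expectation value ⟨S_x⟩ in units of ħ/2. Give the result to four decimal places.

⟨σ_x⟩ = 2 Re(a* b)/(|a|²+|b|²) with a = -3, b = 2.
a* b = -6, so ⟨σ_x⟩ = -12/13.
⟨S_x⟩ = (ħ/2)·⟨σ_x⟩.

-0.9231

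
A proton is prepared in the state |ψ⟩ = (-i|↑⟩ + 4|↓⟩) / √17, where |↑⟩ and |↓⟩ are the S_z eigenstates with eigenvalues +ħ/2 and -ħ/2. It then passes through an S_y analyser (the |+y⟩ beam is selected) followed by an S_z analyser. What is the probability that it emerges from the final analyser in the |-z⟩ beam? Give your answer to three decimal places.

First analyser (S_y): P(|+y⟩) = |⟨+y|ψ⟩|² = 25/34.
After stage 1 the state is |+y⟩; P(|-z⟩) = |⟨-z|+y⟩|² = 1/2.
Joint probability = 25/34 × 1/2 = 0.368.

0.368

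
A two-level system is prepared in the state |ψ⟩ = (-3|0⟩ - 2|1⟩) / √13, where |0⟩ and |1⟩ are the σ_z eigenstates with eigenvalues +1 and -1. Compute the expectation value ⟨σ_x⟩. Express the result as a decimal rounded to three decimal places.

⟨σ_x⟩ = 2 Re(a* b)/(|a|²+|b|²) with a = -3, b = -2.
a* b = 6, so ⟨σ_x⟩ = 12/13.

0.923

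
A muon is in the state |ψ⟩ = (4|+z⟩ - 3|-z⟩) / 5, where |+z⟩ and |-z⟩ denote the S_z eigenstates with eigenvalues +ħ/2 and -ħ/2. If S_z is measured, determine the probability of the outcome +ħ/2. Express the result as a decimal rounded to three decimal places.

The +ħ/2 outcome corresponds to |+z⟩. Its amplitude in |ψ⟩ is 4/5.
P = |4|² / 25 = 16/25.

0.640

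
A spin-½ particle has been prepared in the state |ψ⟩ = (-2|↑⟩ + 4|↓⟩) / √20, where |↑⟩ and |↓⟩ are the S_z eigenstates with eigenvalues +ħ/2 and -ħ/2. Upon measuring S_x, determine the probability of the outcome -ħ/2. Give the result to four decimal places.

0.9000

|-x⟩ = (|↑⟩ - |↓⟩)/√2, so ⟨-x|ψ⟩ = (-6) / (√2·√20).
P = |-6|² / 40 = 36/40.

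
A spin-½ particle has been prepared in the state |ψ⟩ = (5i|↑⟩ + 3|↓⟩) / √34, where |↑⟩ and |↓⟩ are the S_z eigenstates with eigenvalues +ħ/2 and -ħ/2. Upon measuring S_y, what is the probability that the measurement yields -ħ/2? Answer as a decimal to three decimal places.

|-y⟩ = (|↑⟩ - i|↓⟩)/√2, so ⟨-y|ψ⟩ = (8i) / (√2·√34).
P = |8i|² / 68 = 64/68.

0.941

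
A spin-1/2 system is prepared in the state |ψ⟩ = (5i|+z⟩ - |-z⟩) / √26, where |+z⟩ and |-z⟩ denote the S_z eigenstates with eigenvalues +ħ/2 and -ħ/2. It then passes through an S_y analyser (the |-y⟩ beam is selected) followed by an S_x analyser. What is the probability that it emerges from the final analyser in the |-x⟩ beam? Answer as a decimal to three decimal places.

0.154

First analyser (S_y): P(|-y⟩) = |⟨-y|ψ⟩|² = 16/52.
After stage 1 the state is |-y⟩; P(|-x⟩) = |⟨-x|-y⟩|² = 1/2.
Joint probability = 16/52 × 1/2 = 0.154.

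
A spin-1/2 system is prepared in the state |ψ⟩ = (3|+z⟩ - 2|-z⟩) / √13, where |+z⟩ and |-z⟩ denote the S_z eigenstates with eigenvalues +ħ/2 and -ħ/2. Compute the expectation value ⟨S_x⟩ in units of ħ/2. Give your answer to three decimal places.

-0.923

⟨σ_x⟩ = 2 Re(a* b)/(|a|²+|b|²) with a = 3, b = -2.
a* b = -6, so ⟨σ_x⟩ = -12/13.
⟨S_x⟩ = (ħ/2)·⟨σ_x⟩.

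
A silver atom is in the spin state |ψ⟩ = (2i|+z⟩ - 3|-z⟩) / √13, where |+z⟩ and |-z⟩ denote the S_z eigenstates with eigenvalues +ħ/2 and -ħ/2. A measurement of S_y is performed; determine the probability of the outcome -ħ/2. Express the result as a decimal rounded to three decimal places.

0.038

|-y⟩ = (|+z⟩ - i|-z⟩)/√2, so ⟨-y|ψ⟩ = (-i) / (√2·√13).
P = |-i|² / 26 = 1/26.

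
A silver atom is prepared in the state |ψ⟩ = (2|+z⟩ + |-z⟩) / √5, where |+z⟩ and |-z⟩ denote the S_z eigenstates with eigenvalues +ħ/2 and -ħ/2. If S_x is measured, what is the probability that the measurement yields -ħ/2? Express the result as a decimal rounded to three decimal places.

0.100

|-x⟩ = (|+z⟩ - |-z⟩)/√2, so ⟨-x|ψ⟩ = (1) / (√2·√5).
P = |1|² / 10 = 1/10.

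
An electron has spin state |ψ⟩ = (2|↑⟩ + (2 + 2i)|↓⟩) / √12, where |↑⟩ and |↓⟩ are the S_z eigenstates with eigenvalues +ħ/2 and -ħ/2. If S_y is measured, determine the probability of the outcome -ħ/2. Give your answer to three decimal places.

0.167

|-y⟩ = (|↑⟩ - i|↓⟩)/√2, so ⟨-y|ψ⟩ = (2i) / (√2·√12).
P = |2i|² / 24 = 4/24.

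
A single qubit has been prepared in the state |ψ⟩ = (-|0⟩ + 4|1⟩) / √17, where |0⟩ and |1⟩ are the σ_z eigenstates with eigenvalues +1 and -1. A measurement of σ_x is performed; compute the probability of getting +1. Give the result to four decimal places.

0.2647

|+x⟩ = (|0⟩ + |1⟩)/√2, so ⟨+x|ψ⟩ = (3) / (√2·√17).
P = |3|² / 34 = 9/34.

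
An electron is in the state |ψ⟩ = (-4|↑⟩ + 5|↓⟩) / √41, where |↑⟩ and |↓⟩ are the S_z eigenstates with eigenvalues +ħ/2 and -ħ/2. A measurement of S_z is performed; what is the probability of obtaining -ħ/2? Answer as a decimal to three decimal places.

The -ħ/2 outcome corresponds to |↓⟩. Its amplitude in |ψ⟩ is 5/√41.
P = |5|² / 41 = 25/41.

0.610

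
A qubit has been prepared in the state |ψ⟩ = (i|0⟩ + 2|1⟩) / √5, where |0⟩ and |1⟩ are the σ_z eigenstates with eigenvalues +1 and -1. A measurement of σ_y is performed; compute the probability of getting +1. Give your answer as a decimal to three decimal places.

0.100

|+y⟩ = (|0⟩ + i|1⟩)/√2, so ⟨+y|ψ⟩ = (-i) / (√2·√5).
P = |-i|² / 10 = 1/10.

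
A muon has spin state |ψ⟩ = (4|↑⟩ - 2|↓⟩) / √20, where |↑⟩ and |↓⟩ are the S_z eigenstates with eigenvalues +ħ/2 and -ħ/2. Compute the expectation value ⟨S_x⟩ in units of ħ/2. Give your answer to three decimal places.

⟨σ_x⟩ = 2 Re(a* b)/(|a|²+|b|²) with a = 4, b = -2.
a* b = -8, so ⟨σ_x⟩ = -16/20.
⟨S_x⟩ = (ħ/2)·⟨σ_x⟩.

-0.800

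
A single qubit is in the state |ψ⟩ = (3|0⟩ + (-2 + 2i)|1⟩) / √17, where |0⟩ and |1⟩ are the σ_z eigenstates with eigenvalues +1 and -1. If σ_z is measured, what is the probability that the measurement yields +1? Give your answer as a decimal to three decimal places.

The +1 outcome corresponds to |0⟩. Its amplitude in |ψ⟩ is 3/√17.
P = |3|² / 17 = 9/17.

0.529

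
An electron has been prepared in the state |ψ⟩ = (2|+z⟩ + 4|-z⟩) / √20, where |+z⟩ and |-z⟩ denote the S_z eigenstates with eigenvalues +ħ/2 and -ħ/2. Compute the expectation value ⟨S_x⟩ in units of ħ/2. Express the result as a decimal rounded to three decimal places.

⟨σ_x⟩ = 2 Re(a* b)/(|a|²+|b|²) with a = 2, b = 4.
a* b = 8, so ⟨σ_x⟩ = 16/20.
⟨S_x⟩ = (ħ/2)·⟨σ_x⟩.

0.800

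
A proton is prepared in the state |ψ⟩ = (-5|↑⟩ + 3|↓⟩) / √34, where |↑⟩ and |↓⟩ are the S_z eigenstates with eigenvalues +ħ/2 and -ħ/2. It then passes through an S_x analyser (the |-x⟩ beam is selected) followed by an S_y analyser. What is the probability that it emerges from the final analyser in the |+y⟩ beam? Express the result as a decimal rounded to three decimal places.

0.471

First analyser (S_x): P(|-x⟩) = |⟨-x|ψ⟩|² = 64/68.
After stage 1 the state is |-x⟩; P(|+y⟩) = |⟨+y|-x⟩|² = 1/2.
Joint probability = 64/68 × 1/2 = 0.471.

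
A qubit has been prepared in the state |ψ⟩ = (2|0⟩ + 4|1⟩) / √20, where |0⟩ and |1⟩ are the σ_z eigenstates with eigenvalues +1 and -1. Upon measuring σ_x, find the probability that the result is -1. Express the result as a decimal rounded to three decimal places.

0.100

|-x⟩ = (|0⟩ - |1⟩)/√2, so ⟨-x|ψ⟩ = (-2) / (√2·√20).
P = |-2|² / 40 = 4/40.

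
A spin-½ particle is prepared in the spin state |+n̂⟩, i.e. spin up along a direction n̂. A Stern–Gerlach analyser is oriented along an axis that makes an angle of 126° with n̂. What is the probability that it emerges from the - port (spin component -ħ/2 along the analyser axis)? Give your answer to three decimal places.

For spin-½, the probability of finding spin-up along an axis at angle θ to the initial spin direction is cos²(θ/2); spin-down is sin²(θ/2).
θ = 126°, so P = sin²(63°) ≈ 0.794.

0.794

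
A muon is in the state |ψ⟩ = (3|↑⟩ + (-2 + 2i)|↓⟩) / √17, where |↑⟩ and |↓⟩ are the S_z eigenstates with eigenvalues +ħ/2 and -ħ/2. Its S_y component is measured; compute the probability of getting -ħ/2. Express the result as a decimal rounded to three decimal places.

|-y⟩ = (|↑⟩ - i|↓⟩)/√2, so ⟨-y|ψ⟩ = (1 - 2i) / (√2·√17).
P = |1 - 2i|² / 34 = 5/34.

0.147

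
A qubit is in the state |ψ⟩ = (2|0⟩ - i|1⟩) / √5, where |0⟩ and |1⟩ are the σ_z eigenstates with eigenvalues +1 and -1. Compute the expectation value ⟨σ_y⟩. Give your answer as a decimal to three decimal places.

⟨σ_y⟩ = 2 Im(a* b)/(|a|²+|b|²) with a = 2, b = -i.
a* b = -2i, so ⟨σ_y⟩ = -4/5.

-0.800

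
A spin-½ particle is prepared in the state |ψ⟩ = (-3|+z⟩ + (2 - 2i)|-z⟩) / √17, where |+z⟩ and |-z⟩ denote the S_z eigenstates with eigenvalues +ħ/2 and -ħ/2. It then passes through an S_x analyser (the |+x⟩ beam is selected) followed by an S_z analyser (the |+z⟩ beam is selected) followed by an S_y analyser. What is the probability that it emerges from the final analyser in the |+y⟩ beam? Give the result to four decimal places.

0.0368

First analyser (S_x): P(|+x⟩) = |⟨+x|ψ⟩|² = 5/34.
After stage 1 the state is |+x⟩; P(|+z⟩) = |⟨+z|+x⟩|² = 1/2.
After stage 2 the state is |+z⟩; P(|+y⟩) = |⟨+y|+z⟩|² = 1/2.
Joint probability = 5/34 × 1/2 × 1/2 = 0.0368.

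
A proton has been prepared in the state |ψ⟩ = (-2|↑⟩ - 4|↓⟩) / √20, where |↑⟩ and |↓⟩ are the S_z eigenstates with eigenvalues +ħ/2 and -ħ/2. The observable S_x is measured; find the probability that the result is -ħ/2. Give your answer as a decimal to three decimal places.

0.100

|-x⟩ = (|↑⟩ - |↓⟩)/√2, so ⟨-x|ψ⟩ = (2) / (√2·√20).
P = |2|² / 40 = 4/40.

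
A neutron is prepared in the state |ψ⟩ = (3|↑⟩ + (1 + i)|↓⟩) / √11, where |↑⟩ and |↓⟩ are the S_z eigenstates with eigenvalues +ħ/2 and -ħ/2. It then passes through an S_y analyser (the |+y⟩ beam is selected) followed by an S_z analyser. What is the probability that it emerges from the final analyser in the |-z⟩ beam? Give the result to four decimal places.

First analyser (S_y): P(|+y⟩) = |⟨+y|ψ⟩|² = 17/22.
After stage 1 the state is |+y⟩; P(|-z⟩) = |⟨-z|+y⟩|² = 1/2.
Joint probability = 17/22 × 1/2 = 0.3864.

0.3864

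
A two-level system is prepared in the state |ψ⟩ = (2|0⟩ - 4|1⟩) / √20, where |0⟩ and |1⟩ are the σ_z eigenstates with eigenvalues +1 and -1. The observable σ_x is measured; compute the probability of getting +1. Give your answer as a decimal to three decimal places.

|+x⟩ = (|0⟩ + |1⟩)/√2, so ⟨+x|ψ⟩ = (-2) / (√2·√20).
P = |-2|² / 40 = 4/40.

0.100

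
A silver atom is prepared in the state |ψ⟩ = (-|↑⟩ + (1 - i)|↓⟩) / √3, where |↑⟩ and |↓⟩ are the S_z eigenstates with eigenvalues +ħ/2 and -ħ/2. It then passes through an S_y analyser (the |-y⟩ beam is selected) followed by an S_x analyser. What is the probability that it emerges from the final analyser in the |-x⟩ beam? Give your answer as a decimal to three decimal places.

0.083

First analyser (S_y): P(|-y⟩) = |⟨-y|ψ⟩|² = 1/6.
After stage 1 the state is |-y⟩; P(|-x⟩) = |⟨-x|-y⟩|² = 1/2.
Joint probability = 1/6 × 1/2 = 0.083.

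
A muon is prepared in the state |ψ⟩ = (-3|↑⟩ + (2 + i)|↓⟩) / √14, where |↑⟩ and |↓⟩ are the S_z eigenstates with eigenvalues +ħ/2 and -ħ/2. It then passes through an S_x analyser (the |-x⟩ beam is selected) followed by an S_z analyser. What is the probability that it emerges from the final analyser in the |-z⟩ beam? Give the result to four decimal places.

First analyser (S_x): P(|-x⟩) = |⟨-x|ψ⟩|² = 26/28.
After stage 1 the state is |-x⟩; P(|-z⟩) = |⟨-z|-x⟩|² = 1/2.
Joint probability = 26/28 × 1/2 = 0.4643.

0.4643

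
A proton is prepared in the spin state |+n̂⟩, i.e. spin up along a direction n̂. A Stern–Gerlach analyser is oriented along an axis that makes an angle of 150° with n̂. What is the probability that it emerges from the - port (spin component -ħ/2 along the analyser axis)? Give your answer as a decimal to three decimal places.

For spin-½, the probability of finding spin-up along an axis at angle θ to the initial spin direction is cos²(θ/2); spin-down is sin²(θ/2).
θ = 150°, so P = sin²(75°) ≈ 0.933.

0.933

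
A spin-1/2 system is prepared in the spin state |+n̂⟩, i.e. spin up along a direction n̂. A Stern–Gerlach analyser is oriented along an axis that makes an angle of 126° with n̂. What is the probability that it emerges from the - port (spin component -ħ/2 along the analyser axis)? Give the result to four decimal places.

For spin-½, the probability of finding spin-up along an axis at angle θ to the initial spin direction is cos²(θ/2); spin-down is sin²(θ/2).
θ = 126°, so P = sin²(63°) ≈ 0.7939.

0.7939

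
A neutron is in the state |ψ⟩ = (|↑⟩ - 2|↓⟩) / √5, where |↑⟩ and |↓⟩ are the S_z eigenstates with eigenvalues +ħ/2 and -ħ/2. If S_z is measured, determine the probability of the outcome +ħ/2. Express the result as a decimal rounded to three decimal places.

0.200

The +ħ/2 outcome corresponds to |↑⟩. Its amplitude in |ψ⟩ is 1/√5.
P = |1|² / 5 = 1/5.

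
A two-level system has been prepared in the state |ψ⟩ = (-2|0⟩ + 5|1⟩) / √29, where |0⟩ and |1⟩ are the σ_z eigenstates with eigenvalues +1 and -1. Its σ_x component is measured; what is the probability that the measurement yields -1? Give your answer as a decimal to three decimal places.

0.845

|-x⟩ = (|0⟩ - |1⟩)/√2, so ⟨-x|ψ⟩ = (-7) / (√2·√29).
P = |-7|² / 58 = 49/58.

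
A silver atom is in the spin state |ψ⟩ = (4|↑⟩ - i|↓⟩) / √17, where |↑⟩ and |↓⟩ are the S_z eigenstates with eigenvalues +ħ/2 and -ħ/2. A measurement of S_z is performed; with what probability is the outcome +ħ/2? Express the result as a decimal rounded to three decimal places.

0.941

The +ħ/2 outcome corresponds to |↑⟩. Its amplitude in |ψ⟩ is 4/√17.
P = |4|² / 17 = 16/17.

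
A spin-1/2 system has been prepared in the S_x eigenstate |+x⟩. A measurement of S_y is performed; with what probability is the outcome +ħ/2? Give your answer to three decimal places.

In the S_z basis, |+x⟩ = (|+z⟩ + |-z⟩)/√2 and |+y⟩ = (|+z⟩ + i|-z⟩)/√2.
|⟨+y|+x⟩|² = 1/2.

0.500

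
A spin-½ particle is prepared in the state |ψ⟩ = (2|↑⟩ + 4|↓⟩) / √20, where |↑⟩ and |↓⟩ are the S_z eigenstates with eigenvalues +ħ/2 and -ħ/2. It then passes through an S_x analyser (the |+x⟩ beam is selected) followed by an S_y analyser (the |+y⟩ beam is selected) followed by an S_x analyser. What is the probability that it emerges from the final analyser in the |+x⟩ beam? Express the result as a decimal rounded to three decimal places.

First analyser (S_x): P(|+x⟩) = |⟨+x|ψ⟩|² = 36/40.
After stage 1 the state is |+x⟩; P(|+y⟩) = |⟨+y|+x⟩|² = 1/2.
After stage 2 the state is |+y⟩; P(|+x⟩) = |⟨+x|+y⟩|² = 1/2.
Joint probability = 36/40 × 1/2 × 1/2 = 0.225.

0.225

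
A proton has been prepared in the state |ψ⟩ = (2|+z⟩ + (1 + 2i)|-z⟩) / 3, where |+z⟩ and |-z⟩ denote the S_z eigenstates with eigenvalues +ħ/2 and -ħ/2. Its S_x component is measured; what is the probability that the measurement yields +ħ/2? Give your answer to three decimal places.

|+x⟩ = (|+z⟩ + |-z⟩)/√2, so ⟨+x|ψ⟩ = (3 + 2i) / (√2·3).
P = |3 + 2i|² / 18 = 13/18.

0.722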